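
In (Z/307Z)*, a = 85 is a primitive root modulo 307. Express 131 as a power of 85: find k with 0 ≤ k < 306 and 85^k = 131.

19

Baby-step giant-step with m = ceil(sqrt(306)) = 18.
Baby table (85^j mod 307 for j=0..17):
  0:1  1:85  2:164  3:125  4:187  5:238  6:275  7:43
  8:278  9:298  10:156  11:59  12:103  13:159  14:7  15:288
  16:227  17:261
Giant step factor: 85^(-18) ≡ 235 (mod 307).
Scan 131·235^i mod 307 for i = 0, 1, …:
  i=0: 131   i=1: 85
Match at i=1, j=1: k = 1·18 + 1 = 19.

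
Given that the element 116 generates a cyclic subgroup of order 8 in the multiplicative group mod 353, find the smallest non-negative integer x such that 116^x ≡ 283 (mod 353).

3

Successive powers of 116 modulo 353:
  116^0=1  116^1=116  116^2=42  116^3=283
So 116^3 ≡ 283 (mod 353), giving x = 3.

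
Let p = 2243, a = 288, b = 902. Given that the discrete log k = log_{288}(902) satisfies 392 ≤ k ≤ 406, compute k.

Compute 288^392 mod 2243 = 1029, then multiply by 288 repeatedly:
  288^392=1029  288^393=276  288^394=983  288^395=486  288^396=902
Found 902 at exponent 396.

396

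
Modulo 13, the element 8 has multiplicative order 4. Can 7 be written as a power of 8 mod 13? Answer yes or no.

no

7 ∈ ⟨8⟩ iff 7^4 ≡ 1 (mod 13), since |⟨8⟩| = 4.
7^4 mod 13 = 9.
Since 9 ≠ 1, 7 does not lie in the subgroup.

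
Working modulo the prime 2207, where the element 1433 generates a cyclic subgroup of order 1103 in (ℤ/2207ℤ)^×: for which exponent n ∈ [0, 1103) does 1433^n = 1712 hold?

352

Baby-step giant-step with m = ceil(sqrt(1103)) = 34.
Baby table (1433^j mod 2207 for j=0..33):
  0:1  1:1433  2:979  3:1462  4:603  5:1162  6:1068  7:993
  8:1661  9:1067  10:1767  11:682  12:1812  13:1164  14:1727  15:744
  16:171  17:66  18:1884  19:611  20:1591  21:72  22:1654  23:2071
  24:1535  25:1483  26:2005  27:1858  28:872  29:414  30:1786  31:1425
  32:550  33:251
Giant step factor: 1433^(-34) ≡ 1484 (mod 2207).
Scan 1712·1484^i mod 2207 for i = 0, 1, …:
  i=0: 1712   i=1: 351   i=2: 32   i=3: 1141
  i=4: 475   i=5: 867   i=6: 2154   i=7: 800
  i=8: 2041   i=9: 840   i=10: 1812
Match at i=10, j=12: n = 10·34 + 12 = 352.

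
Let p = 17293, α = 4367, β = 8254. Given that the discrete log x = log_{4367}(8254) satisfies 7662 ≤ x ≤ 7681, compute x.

7667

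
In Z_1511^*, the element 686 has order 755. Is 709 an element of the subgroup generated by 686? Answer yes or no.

709 ∈ ⟨686⟩ iff 709^755 ≡ 1 (mod 1511), since |⟨686⟩| = 755.
709^755 mod 1511 = 1510.
Since 1510 ≠ 1, 709 does not lie in the subgroup.

no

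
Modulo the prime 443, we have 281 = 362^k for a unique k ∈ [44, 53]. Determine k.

Compute 362^44 mod 443 = 350, then multiply by 362 repeatedly:
  362^44=350  362^45=2  362^46=281
Found 281 at exponent 46.

46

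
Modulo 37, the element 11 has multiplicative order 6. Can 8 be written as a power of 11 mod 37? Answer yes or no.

no

8 ∈ ⟨11⟩ iff 8^6 ≡ 1 (mod 37), since |⟨11⟩| = 6.
8^6 mod 37 = 36.
Since 36 ≠ 1, 8 does not lie in the subgroup.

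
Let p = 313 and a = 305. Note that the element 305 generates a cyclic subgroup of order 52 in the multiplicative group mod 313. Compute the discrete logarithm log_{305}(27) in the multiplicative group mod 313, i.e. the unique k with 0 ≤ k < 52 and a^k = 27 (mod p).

4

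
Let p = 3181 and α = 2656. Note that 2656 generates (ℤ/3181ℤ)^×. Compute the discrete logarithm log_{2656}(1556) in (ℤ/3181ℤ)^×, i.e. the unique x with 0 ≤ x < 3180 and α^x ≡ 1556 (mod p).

Baby-step giant-step with m = ceil(sqrt(3180)) = 57.
Baby table (2656^j mod 3181 for j=0..56):
  0:1  1:2656  2:2059  3:565  4:2389  5:2270  6:1125  7:1041
  8:607  9:2606  10:2861  11:2588  12:2768  13:517  14:2141  15:2049
  16:2634  17:885  18:2982  19:2683  20:608  21:2081  22:1739  23:3153
  24:1976  25:2787  26:85  27:3090  28:60  29:310  30:2662  31:2090
  32:195  33:2598  34:699  35:2021  36:1429  37:491  38:3067  39:2592
  40:668  41:2391  42:1220  43:2062  44:2171  45:2204  46:784  47:1930
  48:1489  49:801  50:2548  51:1501  52:863  53:1808  54:1919  55:902
  56:419
Giant step factor: 2656^(-57) ≡ 3109 (mod 3181).
Scan 1556·3109^i mod 3181 for i = 0, 1, …:
  i=0: 1556   i=1: 2484   i=2: 2469   i=3: 368
  i=4: 2133   i=5: 2293   i=6: 316   i=7: 2696
  i=8: 3110   i=9: 1931     …   i=42: 2180
  i=43: 2090
Match at i=43, j=31: x = 43·57 + 31 = 2482.

2482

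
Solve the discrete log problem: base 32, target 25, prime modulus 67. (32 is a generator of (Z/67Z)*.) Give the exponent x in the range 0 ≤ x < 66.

6

Baby-step giant-step with m = ceil(sqrt(66)) = 9.
Baby table (32^j mod 67 for j=0..8):
  0:1  1:32  2:19  3:5  4:26  5:28  6:25  7:63
  8:6
Giant step factor: 32^(-9) ≡ 52 (mod 67).
Scan 25·52^i mod 67 for i = 0, 1, …:
  i=0: 25
Match at i=0, j=6: x = 0·9 + 6 = 6.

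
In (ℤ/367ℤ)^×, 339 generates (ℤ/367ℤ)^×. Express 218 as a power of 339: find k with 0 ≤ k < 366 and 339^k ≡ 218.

Baby-step giant-step with m = ceil(sqrt(366)) = 20.
Baby table (339^j mod 367 for j=0..19):
  0:1  1:339  2:50  3:68  4:298  5:97  6:220  7:79
  8:357  9:280  10:234  11:54  12:323  13:131  14:2  15:311
  16:100  17:136  18:229  19:194
Giant step factor: 339^(-20) ≡ 181 (mod 367).
Scan 218·181^i mod 367 for i = 0, 1, …:
  i=0: 218   i=1: 189   i=2: 78   i=3: 172
  i=4: 304   i=5: 341   i=6: 65   i=7: 21
  i=8: 131
Match at i=8, j=13: k = 8·20 + 13 = 173.

173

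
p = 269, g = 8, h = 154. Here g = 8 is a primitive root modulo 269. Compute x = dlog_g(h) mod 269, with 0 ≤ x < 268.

Baby-step giant-step with m = ceil(sqrt(268)) = 17.
Baby table (8^j mod 269 for j=0..16):
  0:1  1:8  2:64  3:243  4:61  5:219  6:138  7:28
  8:224  9:178  10:79  11:94  12:214  13:98  14:246  15:85
  16:142
Giant step factor: 8^(-17) ≡ 139 (mod 269).
Scan 154·139^i mod 269 for i = 0, 1, …:
  i=0: 154   i=1: 155   i=2: 25   i=3: 247
  i=4: 170   i=5: 227   i=6: 80   i=7: 91
  i=8: 6   i=9: 27     …   i=14: 66
  i=15: 28
Match at i=15, j=7: x = 15·17 + 7 = 262.

262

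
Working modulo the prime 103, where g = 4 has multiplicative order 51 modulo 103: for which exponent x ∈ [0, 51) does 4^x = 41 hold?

Successive powers of 4 modulo 103:
  4^0=1  4^1=4  4^2=16  4^3=64  4^4=50  4^5=97
  4^6=79  4^7=7  4^8=28  4^9=9  4^10=36  4^11=41
So 4^11 ≡ 41 (mod 103), giving x = 11.

11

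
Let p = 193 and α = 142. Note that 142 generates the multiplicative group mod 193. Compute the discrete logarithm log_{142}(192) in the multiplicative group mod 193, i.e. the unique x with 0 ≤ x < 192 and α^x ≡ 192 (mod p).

96

Baby-step giant-step with m = ceil(sqrt(192)) = 14.
Baby table (142^j mod 193 for j=0..13):
  0:1  1:142  2:92  3:133  4:165  5:77  6:126  7:136
  8:12  9:160  10:139  11:52  12:50  13:152
Giant step factor: 142^(-14) ≡ 6 (mod 193).
Scan 192·6^i mod 193 for i = 0, 1, …:
  i=0: 192   i=1: 187   i=2: 157   i=3: 170
  i=4: 55   i=5: 137   i=6: 50
Match at i=6, j=12: x = 6·14 + 12 = 96.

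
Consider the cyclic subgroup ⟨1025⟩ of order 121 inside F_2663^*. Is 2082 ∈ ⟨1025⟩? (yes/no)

yes

2082 ∈ ⟨1025⟩ iff 2082^121 ≡ 1 (mod 2663), since |⟨1025⟩| = 121.
2082^121 mod 2663 = 1.
Since 1 = 1, 2082 lies in the subgroup.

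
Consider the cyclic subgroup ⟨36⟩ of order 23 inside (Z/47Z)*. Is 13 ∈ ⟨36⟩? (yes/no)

13 ∈ ⟨36⟩ iff 13^23 ≡ 1 (mod 47), since |⟨36⟩| = 23.
13^23 mod 47 = 46.
Since 46 ≠ 1, 13 does not lie in the subgroup.

no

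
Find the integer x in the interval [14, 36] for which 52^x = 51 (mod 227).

31

Compute 52^14 mod 227 = 109, then multiply by 52 repeatedly:
  52^14=109  52^15=220  52^16=90  52^17=140  52^18=16
  52^19=151  52^20=134  52^21=158  52^22=44  52^23=18
  52^24=28  52^25=94  52^26=121  52^27=163  52^28=77
  52^29=145  52^30=49  52^31=51
Found 51 at exponent 31.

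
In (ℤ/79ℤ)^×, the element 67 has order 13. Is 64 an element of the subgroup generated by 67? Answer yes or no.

yes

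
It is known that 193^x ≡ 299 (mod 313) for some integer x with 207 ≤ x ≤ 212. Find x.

209

Compute 193^207 mod 313 = 306, then multiply by 193 repeatedly:
  193^207=306  193^208=214  193^209=299
Found 299 at exponent 209.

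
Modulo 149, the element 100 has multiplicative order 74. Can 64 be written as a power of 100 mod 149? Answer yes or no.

yes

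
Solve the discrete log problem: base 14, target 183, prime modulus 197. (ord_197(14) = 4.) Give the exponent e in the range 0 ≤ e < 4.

3

Successive powers of 14 modulo 197:
  14^0=1  14^1=14  14^2=196  14^3=183
So 14^3 ≡ 183 (mod 197), giving e = 3.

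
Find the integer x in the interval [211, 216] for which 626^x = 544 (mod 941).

216

Compute 626^211 mod 941 = 312, then multiply by 626 repeatedly:
  626^211=312  626^212=525  626^213=241  626^214=306  626^215=533
  626^216=544
Found 544 at exponent 216.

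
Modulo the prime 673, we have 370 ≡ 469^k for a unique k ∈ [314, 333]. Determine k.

333

Compute 469^314 mod 673 = 570, then multiply by 469 repeatedly:
  469^314=570  469^315=149  469^316=562  469^317=435  469^318=96
  469^319=606  469^320=208  469^321=640  469^322=2  469^323=265
  469^324=453  469^325=462  469^326=645  469^327=328  469^328=388
  469^329=262  469^330=392  469^331=119  469^332=625  469^333=370
Found 370 at exponent 333.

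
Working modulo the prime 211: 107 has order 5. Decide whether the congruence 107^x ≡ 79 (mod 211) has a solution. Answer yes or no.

no

⟨107⟩ has order 5; its elements mod 211 are {1, 55, 71, 107, 188}.
79 is not in this set.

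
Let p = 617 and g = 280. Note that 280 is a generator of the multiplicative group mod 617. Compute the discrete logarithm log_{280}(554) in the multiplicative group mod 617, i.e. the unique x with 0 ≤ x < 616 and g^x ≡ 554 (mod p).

Baby-step giant-step with m = ceil(sqrt(616)) = 25.
Baby table (280^j mod 617 for j=0..24):
  0:1  1:280  2:41  3:374  4:447  5:526  6:434  7:588
  8:518  9:45  10:260  11:611  12:171  13:371  14:224  15:403
  16:546  17:481  18:174  19:594  20:347  21:291  22:36  23:208
  24:242
Giant step factor: 280^(-25) ≡ 129 (mod 617).
Scan 554·129^i mod 617 for i = 0, 1, …:
  i=0: 554   i=1: 511   i=2: 517   i=3: 57
  i=4: 566   i=5: 208
Match at i=5, j=23: x = 5·25 + 23 = 148.

148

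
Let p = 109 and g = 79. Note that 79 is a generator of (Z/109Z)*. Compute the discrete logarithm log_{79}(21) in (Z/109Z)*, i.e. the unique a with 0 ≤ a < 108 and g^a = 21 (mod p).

Successive powers of 79 modulo 109:
  79^0=1  79^1=79  79^2=28  79^3=32  79^4=21
So 79^4 ≡ 21 (mod 109), giving a = 4.

4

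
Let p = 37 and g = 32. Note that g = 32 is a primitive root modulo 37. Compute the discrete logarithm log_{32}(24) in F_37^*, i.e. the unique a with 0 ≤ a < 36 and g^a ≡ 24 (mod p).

13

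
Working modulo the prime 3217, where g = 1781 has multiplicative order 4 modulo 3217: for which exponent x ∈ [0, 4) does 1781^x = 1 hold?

0

Successive powers of 1781 modulo 3217:
  1781^0=1
So 1781^0 ≡ 1 (mod 3217), giving x = 0.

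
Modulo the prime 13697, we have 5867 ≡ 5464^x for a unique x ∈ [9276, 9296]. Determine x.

Compute 5464^9276 mod 13697 = 11895, then multiply by 5464 repeatedly:
  5464^9276=11895  5464^9277=2015  5464^9278=11269  5464^9279=5801  5464^9280=1806
  5464^9281=6144  5464^9282=13166  5464^9283=2380  5464^9284=5867
Found 5867 at exponent 9284.

9284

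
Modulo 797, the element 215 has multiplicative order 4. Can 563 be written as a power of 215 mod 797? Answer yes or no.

no

563 ∈ ⟨215⟩ iff 563^4 ≡ 1 (mod 797), since |⟨215⟩| = 4.
563^4 mod 797 = 379.
Since 379 ≠ 1, 563 does not lie in the subgroup.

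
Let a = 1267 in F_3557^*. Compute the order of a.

3556

The order of 1267 must divide p − 1 = 3556 = 2^2 · 7 · 127.
Divisors: 1, 2, 4, 7, 14, 28, 127, 254, 508, 889, 1778, 3556.
Check each in increasing order: 1267^1 ≡ 1267;  1267^2 ≡ 1082;  1267^4 ≡ 471;  1267^7 ≡ 3092;  1267^14 ≡ 2805;  1267^28 ≡ 3498;  1267^127 ≡ 3306;  1267^254 ≡ 2532;  1267^508 ≡ 1310;  1267^889 ≡ 943;  1267^1778 ≡ 3556;  1267^3556 ≡ 1.
Smallest exponent giving 1 is 3556.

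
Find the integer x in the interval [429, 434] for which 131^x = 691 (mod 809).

429

Compute 131^429 mod 809 = 691, then multiply by 131 repeatedly:
  131^429=691
Found 691 at exponent 429.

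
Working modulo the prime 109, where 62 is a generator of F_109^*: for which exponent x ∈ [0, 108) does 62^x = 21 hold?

88

Baby-step giant-step with m = ceil(sqrt(108)) = 11.
Baby table (62^j mod 109 for j=0..10):
  0:1  1:62  2:29  3:54  4:78  5:40  6:82  7:70
  8:89  9:68  10:74
Giant step factor: 62^(-11) ≡ 11 (mod 109).
Scan 21·11^i mod 109 for i = 0, 1, …:
  i=0: 21   i=1: 13   i=2: 34   i=3: 47
  i=4: 81   i=5: 19   i=6: 100   i=7: 10
  i=8: 1
Match at i=8, j=0: x = 8·11 + 0 = 88.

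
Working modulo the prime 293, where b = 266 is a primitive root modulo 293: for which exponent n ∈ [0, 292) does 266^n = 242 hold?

7

Baby-step giant-step with m = ceil(sqrt(292)) = 18.
Baby table (266^j mod 293 for j=0..17):
  0:1  1:266  2:143  3:241  4:232  5:182  6:67  7:242
  8:205  9:32  10:15  11:181  12:94  13:99  14:257  15:93
  16:126  17:114
Giant step factor: 266^(-18) ≡ 97 (mod 293).
Scan 242·97^i mod 293 for i = 0, 1, …:
  i=0: 242
Match at i=0, j=7: n = 0·18 + 7 = 7.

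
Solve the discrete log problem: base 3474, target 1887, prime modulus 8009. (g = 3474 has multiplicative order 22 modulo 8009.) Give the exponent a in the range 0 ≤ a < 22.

Successive powers of 3474 modulo 8009:
  3474^0=1  3474^1=3474  3474^2=7122  3474^3=2027  3474^4=1887
So 3474^4 ≡ 1887 (mod 8009), giving a = 4.

4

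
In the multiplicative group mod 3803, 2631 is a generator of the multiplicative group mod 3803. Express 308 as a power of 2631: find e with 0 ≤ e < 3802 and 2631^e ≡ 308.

Baby-step giant-step with m = ceil(sqrt(3802)) = 62.
Baby table (2631^j mod 3803 for j=0..61):
  0:1  1:2631  2:701  3:3679  4:814  5:545  6:164  7:1745
  8:874  9:2482  10:391  11:1911  12:275  13:955  14:2625  15:127
  16:3276  17:1558  18:3267  19:697  20:761  21:1813  22:1041  23:711
  24:3368  25:218  26:3108  27:698  28:3392  29:2514  30:917  31:1525
  32:110  33:382  34:1050  35:1572  36:2071  37:2905  38:2828  39:1800
  40:1065  41:3007  42:1177  43:1045  44:3629  45:2369  46:3525  47:2561
  48:2878  49:245  50:1888  51:610  52:44  53:1674  54:420  55:2150
  56:1589  57:1162  58:3413  59:720  60:426  61:2724
Giant step factor: 2631^(-62) ≡ 3782 (mod 3803).
Scan 308·3782^i mod 3803 for i = 0, 1, …:
  i=0: 308   i=1: 1138   i=2: 2723   i=3: 3665
  i=4: 2898   i=5: 3793   i=6: 210   i=7: 3196
  i=8: 1338   i=9: 2326     …   i=56: 1986
  i=57: 127
Match at i=57, j=15: e = 57·62 + 15 = 3549.

3549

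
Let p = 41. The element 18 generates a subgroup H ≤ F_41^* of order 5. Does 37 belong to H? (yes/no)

37 ∈ ⟨18⟩ iff 37^5 ≡ 1 (mod 41), since |⟨18⟩| = 5.
37^5 mod 41 = 1.
Since 1 = 1, 37 lies in the subgroup.

yes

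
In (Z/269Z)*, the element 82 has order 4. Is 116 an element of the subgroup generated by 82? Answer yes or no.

no

116 ∈ ⟨82⟩ iff 116^4 ≡ 1 (mod 269), since |⟨82⟩| = 4.
116^4 mod 269 = 36.
Since 36 ≠ 1, 116 does not lie in the subgroup.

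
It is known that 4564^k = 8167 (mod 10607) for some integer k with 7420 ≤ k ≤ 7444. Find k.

7435

Compute 4564^7420 mod 10607 = 6249, then multiply by 4564 repeatedly:
  4564^7420=6249  4564^7421=8820  4564^7422=915  4564^7423=7509  4564^7424=10466
  4564^7425=3503  4564^7426=2943  4564^7427=3390  4564^7428=6954  4564^7429=1912
  4564^7430=7414  4564^7431=1166  4564^7432=7517  4564^7433=4550  4564^7434=8301
  4564^7435=8167
Found 8167 at exponent 7435.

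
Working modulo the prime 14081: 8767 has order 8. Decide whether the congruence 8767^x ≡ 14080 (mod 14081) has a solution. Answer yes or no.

yes

⟨8767⟩ has order 8; its elements mod 14081 are {1, 5314, 5758, 6191, 7890, 8323, 8767, 14080}.
14080 is in this set.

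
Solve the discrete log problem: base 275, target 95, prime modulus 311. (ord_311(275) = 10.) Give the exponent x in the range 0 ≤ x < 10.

9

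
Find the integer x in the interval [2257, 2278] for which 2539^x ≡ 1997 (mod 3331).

2258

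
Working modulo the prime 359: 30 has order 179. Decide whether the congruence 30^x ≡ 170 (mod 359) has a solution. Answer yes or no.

170 ∈ ⟨30⟩ iff 170^179 ≡ 1 (mod 359), since |⟨30⟩| = 179.
170^179 mod 359 = 1.
Since 1 = 1, 170 lies in the subgroup.

yes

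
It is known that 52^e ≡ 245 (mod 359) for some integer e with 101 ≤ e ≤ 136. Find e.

102

Compute 52^101 mod 359 = 343, then multiply by 52 repeatedly:
  52^101=343  52^102=245
Found 245 at exponent 102.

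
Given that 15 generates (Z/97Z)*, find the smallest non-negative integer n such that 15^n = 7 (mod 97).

Baby-step giant-step with m = ceil(sqrt(96)) = 10.
Baby table (15^j mod 97 for j=0..9):
  0:1  1:15  2:31  3:77  4:88  5:59  6:12  7:83
  8:81  9:51
Giant step factor: 15^(-10) ≡ 44 (mod 97).
Scan 7·44^i mod 97 for i = 0, 1, …:
  i=0: 7   i=1: 17   i=2: 69   i=3: 29
  i=4: 15
Match at i=4, j=1: n = 4·10 + 1 = 41.

41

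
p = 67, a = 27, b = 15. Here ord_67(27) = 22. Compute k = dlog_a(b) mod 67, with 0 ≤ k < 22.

Successive powers of 27 modulo 67:
  27^0=1  27^1=27  27^2=59  27^3=52  27^4=64  27^5=53
  27^6=24  27^7=45  27^8=9  27^9=42  27^10=62  27^11=66
  27^12=40  27^13=8  27^14=15
So 27^14 ≡ 15 (mod 67), giving k = 14.

14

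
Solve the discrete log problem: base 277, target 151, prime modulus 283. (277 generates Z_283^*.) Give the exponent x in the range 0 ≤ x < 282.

Baby-step giant-step with m = ceil(sqrt(282)) = 17.
Baby table (277^j mod 283 for j=0..16):
  0:1  1:277  2:36  3:67  4:164  5:148  6:244  7:234
  8:11  9:217  10:113  11:171  12:106  13:213  14:137  15:27
  16:121
Giant step factor: 277^(-17) ≡ 260 (mod 283).
Scan 151·260^i mod 283 for i = 0, 1, …:
  i=0: 151   i=1: 206   i=2: 73   i=3: 19
  i=4: 129   i=5: 146   i=6: 38   i=7: 258
  i=8: 9   i=9: 76     …   i=13: 183
  i=14: 36
Match at i=14, j=2: x = 14·17 + 2 = 240.

240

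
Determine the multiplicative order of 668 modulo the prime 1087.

The order of 668 must divide p − 1 = 1086 = 2 · 3 · 181.
Divisors: 1, 2, 3, 6, 181, 362, 543, 1086.
Check each in increasing order: 668^1 ≡ 668;  668^2 ≡ 554;  668^3 ≡ 492;  668^6 ≡ 750;  668^181 ≡ 830;  668^362 ≡ 829;  668^543 ≡ 1086;  668^1086 ≡ 1.
Smallest exponent giving 1 is 1086.

1086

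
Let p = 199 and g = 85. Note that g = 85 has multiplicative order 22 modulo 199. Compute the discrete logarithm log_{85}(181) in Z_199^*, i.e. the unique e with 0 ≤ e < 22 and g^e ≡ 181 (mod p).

Successive powers of 85 modulo 199:
  85^0=1  85^1=85  85^2=61  85^3=11  85^4=139  85^5=74
  85^6=121  85^7=136  85^8=18  85^9=137  85^10=103  85^11=198
  85^12=114  85^13=138  85^14=188  85^15=60  85^16=125  85^17=78
  85^18=63  85^19=181
So 85^19 ≡ 181 (mod 199), giving e = 19.

19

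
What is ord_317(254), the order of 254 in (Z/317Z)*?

The order of 254 must divide p − 1 = 316 = 2^2 · 79.
Divisors: 1, 2, 4, 79, 158, 316.
Check each in increasing order: 254^1 ≡ 254;  254^2 ≡ 165;  254^4 ≡ 280;  254^79 ≡ 316;  254^158 ≡ 1.
Smallest exponent giving 1 is 158.

158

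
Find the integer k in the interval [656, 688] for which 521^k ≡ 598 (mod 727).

676

Compute 521^656 mod 727 = 267, then multiply by 521 repeatedly:
  521^656=267  521^657=250  521^658=117  521^659=616  521^660=329
  521^661=564  521^662=136  521^663=337  521^664=370  521^665=115
  521^666=301  521^667=516  521^668=573  521^669=463  521^670=586
  521^671=693  521^672=461  521^673=271  521^674=153  521^675=470
  521^676=598
Found 598 at exponent 676.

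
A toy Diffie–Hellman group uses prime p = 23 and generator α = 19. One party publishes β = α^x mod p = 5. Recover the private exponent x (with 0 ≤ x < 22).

3

Successive powers of 19 modulo 23:
  19^0=1  19^1=19  19^2=16  19^3=5
So 19^3 ≡ 5 (mod 23), giving x = 3.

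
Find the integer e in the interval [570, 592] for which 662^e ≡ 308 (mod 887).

Compute 662^570 mod 887 = 498, then multiply by 662 repeatedly:
  662^570=498  662^571=599  662^572=49  662^573=506  662^574=573
  662^575=577  662^576=564  662^577=828  662^578=857  662^579=541
  662^580=681  662^581=226  662^582=596  662^583=724  662^584=308
Found 308 at exponent 584.

584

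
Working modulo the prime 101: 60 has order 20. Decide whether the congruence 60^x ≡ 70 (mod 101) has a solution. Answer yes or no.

⟨60⟩ has order 20; its elements mod 101 are {1, 6, 10, 14, 17, 32, 36, 39, 41, 44, 57, 60, 62, 65, 69, 84, 87, 91, 95, 100}.
70 is not in this set.

no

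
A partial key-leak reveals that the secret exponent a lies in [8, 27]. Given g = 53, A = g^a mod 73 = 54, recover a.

10

Compute 53^8 mod 73 = 37, then multiply by 53 repeatedly:
  53^8=37  53^9=63  53^10=54
Found 54 at exponent 10.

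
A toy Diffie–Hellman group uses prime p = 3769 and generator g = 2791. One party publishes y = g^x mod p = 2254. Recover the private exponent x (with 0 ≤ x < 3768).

3369

Baby-step giant-step with m = ceil(sqrt(3768)) = 62.
Baby table (2791^j mod 3769 for j=0..61):
  0:1  1:2791  2:2927  3:1834  4:392  5:1062  6:1608  7:2818
  8:2904  9:1714  10:913  11:339  12:130  13:1006  14:3610  15:973
  16:1963  17:2376  18:1745  19:747  20:620  21:449  22:1851  23:2611
  24:1824  25:2634  26:1944  27:2113  28:2667  29:3591  30:710  31:2885
  32:1451  33:1835  34:3183  35:220  36:3442  37:3210  38:197  39:3322
  40:3731  41:3243  42:1844  43:1919  44:180  45:1103  46:2969  47:2217
  48:2718  49:2710  50:2996  51:2194  52:2598  53:3231  54:2273  55:716
  56:786  57:168  58:1532  59:1766  60:2823  61:1783
Giant step factor: 2791^(-62) ≡ 980 (mod 3769).
Scan 2254·980^i mod 3769 for i = 0, 1, …:
  i=0: 2254   i=1: 286   i=2: 1374   i=3: 987
  i=4: 2396   i=5: 3762   i=6: 678   i=7: 1096
  i=8: 3684   i=9: 3387     …   i=53: 2458
  i=54: 449
Match at i=54, j=21: x = 54·62 + 21 = 3369.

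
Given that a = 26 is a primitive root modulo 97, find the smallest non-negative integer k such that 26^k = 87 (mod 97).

73

Baby-step giant-step with m = ceil(sqrt(96)) = 10.
Baby table (26^j mod 97 for j=0..9):
  0:1  1:26  2:94  3:19  4:9  5:40  6:70  7:74
  8:81  9:69
Giant step factor: 26^(-10) ≡ 95 (mod 97).
Scan 87·95^i mod 97 for i = 0, 1, …:
  i=0: 87   i=1: 20   i=2: 57   i=3: 80
  i=4: 34   i=5: 29   i=6: 39   i=7: 19
Match at i=7, j=3: k = 7·10 + 3 = 73.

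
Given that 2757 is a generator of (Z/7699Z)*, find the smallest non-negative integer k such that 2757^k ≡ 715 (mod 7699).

Baby-step giant-step with m = ceil(sqrt(7698)) = 88.
Baby table (2757^j mod 7699 for j=0..87):
  0:1  1:2757  2:2136  3:6916  4:4688  5:5894  6:4868  7:1719
  8:4398  9:7060  10:1348  11:5518  12:7601  13:6978  14:6244  15:7443
  16:2516  17:7512  18:274  19:916  20:140  21:1030  22:6478  23:5865
  24:1905  25:1367  26:4008  27:1991  28:7499  29:2928  30:3944  31:2620
  32:1678  33:6846  34:4173  35:2655  36:5785  37:4616  38:7564  39:5056
  40:4202  41:5618  42:6137  43:5006  44:4934  45:6604  46:6792  47:1576
  48:2796  49:1873  50:5531  51:4947  52:3950  53:3764  54:6795  55:2148
  56:1505  57:7223  58:4197  59:7231  60:3156  61:1222  62:4591  63:231
  64:5549  65:680  66:3903  67:5068  68:6490  69:454  70:4440  71:7369
  72:6371  73:3428  74:4323  75:459  76:2827  77:2651  78:2456  79:3771
  80:2997  81:1702  82:3723  83:1544  84:6960  85:2812  86:7490  87:1212
Giant step factor: 2757^(-88) ≡ 3980 (mod 7699).
Scan 715·3980^i mod 7699 for i = 0, 1, …:
  i=0: 715   i=1: 4769   i=2: 2585   i=3: 2436
  i=4: 2239   i=5: 3477   i=6: 3357   i=7: 3095
  i=8: 7399   i=9: 7044     …   i=41: 5084
  i=42: 1348
Match at i=42, j=10: k = 42·88 + 10 = 3706.

3706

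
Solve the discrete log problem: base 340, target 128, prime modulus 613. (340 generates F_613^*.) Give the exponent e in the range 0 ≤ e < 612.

83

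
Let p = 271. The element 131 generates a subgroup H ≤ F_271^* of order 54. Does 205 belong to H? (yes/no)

no

205 ∈ ⟨131⟩ iff 205^54 ≡ 1 (mod 271), since |⟨131⟩| = 54.
205^54 mod 271 = 244.
Since 244 ≠ 1, 205 does not lie in the subgroup.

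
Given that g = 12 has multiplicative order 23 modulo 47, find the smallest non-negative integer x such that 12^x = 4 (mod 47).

Successive powers of 12 modulo 47:
  12^0=1  12^1=12  12^2=3  12^3=36  12^4=9  12^5=14
  12^6=27  12^7=42  12^8=34  12^9=32  12^10=8  12^11=2
  12^12=24  12^13=6  12^14=25  12^15=18  12^16=28  12^17=7
  12^18=37  12^19=21  12^20=17  12^21=16  12^22=4
So 12^22 ≡ 4 (mod 47), giving x = 22.

22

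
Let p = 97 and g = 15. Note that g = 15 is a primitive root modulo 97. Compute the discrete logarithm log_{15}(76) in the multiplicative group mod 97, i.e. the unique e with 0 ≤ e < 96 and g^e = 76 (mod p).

67

Baby-step giant-step with m = ceil(sqrt(96)) = 10.
Baby table (15^j mod 97 for j=0..9):
  0:1  1:15  2:31  3:77  4:88  5:59  6:12  7:83
  8:81  9:51
Giant step factor: 15^(-10) ≡ 44 (mod 97).
Scan 76·44^i mod 97 for i = 0, 1, …:
  i=0: 76   i=1: 46   i=2: 84   i=3: 10
  i=4: 52   i=5: 57   i=6: 83
Match at i=6, j=7: e = 6·10 + 7 = 67.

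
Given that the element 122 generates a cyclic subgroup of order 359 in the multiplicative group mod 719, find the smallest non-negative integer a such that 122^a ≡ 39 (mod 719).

64

Baby-step giant-step with m = ceil(sqrt(359)) = 19.
Baby table (122^j mod 719 for j=0..18):
  0:1  1:122  2:504  3:373  4:209  5:333  6:362  7:305
  8:541  9:573  10:163  11:473  12:186  13:403  14:274  15:354
  16:48  17:104  18:465
Giant step factor: 122^(-19) ≡ 81 (mod 719).
Scan 39·81^i mod 719 for i = 0, 1, …:
  i=0: 39   i=1: 283   i=2: 634   i=3: 305
Match at i=3, j=7: a = 3·19 + 7 = 64.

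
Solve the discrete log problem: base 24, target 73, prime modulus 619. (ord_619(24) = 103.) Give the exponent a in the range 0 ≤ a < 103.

59

Baby-step giant-step with m = ceil(sqrt(103)) = 11.
Baby table (24^j mod 619 for j=0..10):
  0:1  1:24  2:576  3:206  4:611  5:427  6:344  7:209
  8:64  9:298  10:343
Giant step factor: 24^(-11) ≡ 87 (mod 619).
Scan 73·87^i mod 619 for i = 0, 1, …:
  i=0: 73   i=1: 161   i=2: 389   i=3: 417
  i=4: 377   i=5: 611
Match at i=5, j=4: a = 5·11 + 4 = 59.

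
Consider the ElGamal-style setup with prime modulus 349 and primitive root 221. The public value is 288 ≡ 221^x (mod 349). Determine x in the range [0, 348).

Baby-step giant-step with m = ceil(sqrt(348)) = 19.
Baby table (221^j mod 349 for j=0..18):
  0:1  1:221  2:330  3:338  4:12  5:209  6:121  7:217
  8:144  9:65  10:56  11:161  12:332  13:82  14:323  15:187
  16:145  17:286  18:37
Giant step factor: 221^(-19) ≡ 235 (mod 349).
Scan 288·235^i mod 349 for i = 0, 1, …:
  i=0: 288   i=1: 323
Match at i=1, j=14: x = 1·19 + 14 = 33.

33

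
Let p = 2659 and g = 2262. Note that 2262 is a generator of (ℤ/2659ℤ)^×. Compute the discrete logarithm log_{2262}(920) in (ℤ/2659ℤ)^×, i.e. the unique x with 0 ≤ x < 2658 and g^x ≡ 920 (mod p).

Baby-step giant-step with m = ceil(sqrt(2658)) = 52.
Baby table (2262^j mod 2659 for j=0..51):
  0:1  1:2262  2:728  3:815  4:843  5:363  6:2134  7:1023
  8:696  9:224  10:1478  11:873  12:1748  13:43  14:1542  15:2055
  16:478  17:1682  18:2314  19:1356  20:1445  21:679  22:1655  23:2397
  24:313  25:712  26:1849  27:2490  28:618  29:1941  30:533  31:1119
  32:2469  33:978  34:2607  35:2031  36:2029  37:164  38:1367  39:2396
  40:710  41:2643  42:1034  43:1647  44:255  45:2466  46:2169  47:423
  48:2245  49:2159  50:1734  51:283
Giant step factor: 2262^(-52) ≡ 2256 (mod 2659).
Scan 920·2256^i mod 2659 for i = 0, 1, …:
  i=0: 920   i=1: 1500   i=2: 1752   i=3: 1238
  i=4: 978
Match at i=4, j=33: x = 4·52 + 33 = 241.

241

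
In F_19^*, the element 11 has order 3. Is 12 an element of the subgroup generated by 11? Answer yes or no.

no

12 ∈ ⟨11⟩ iff 12^3 ≡ 1 (mod 19), since |⟨11⟩| = 3.
12^3 mod 19 = 18.
Since 18 ≠ 1, 12 does not lie in the subgroup.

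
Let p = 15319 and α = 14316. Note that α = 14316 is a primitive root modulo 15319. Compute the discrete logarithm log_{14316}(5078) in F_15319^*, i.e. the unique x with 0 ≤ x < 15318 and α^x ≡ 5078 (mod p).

Baby-step giant-step with m = ceil(sqrt(15318)) = 124.
Baby table (14316^j mod 15319 for j=0..123):
  0:1  1:14316  2:10274  3:4865  4:7166  5:12432  6:370  7:11865
  8:2268  9:7727  10:1233  11:4140  12:14348  13:8816  14:11934  15:9656
  16:11959  17:15219  18:8386  19:14292  20:3708  21:3393  22:12958  23:8957
  24:8382  25:2985  26:8569  27:14571  28:14932  29:5186  30:6902  31:1482
  32:14816  33:14301  34:10000  35:3945  36:10786  37:12175  38:13037  39:6315
  40:8121  41:4345  42:7880  43:964  44:13524  45:8062  46:2246  47:14474
  48:4990  49:4343  50:9886  51:11054  52:3794  53:9049  54:8020  55:13734
  56:11898  57:15126  58:9751  59:8588  60:10833  61:10991  62:5707  63:5185
  64:7905  65:6527  66:9951  67:7135  68:12887  69:3575  70:14240  71:9907
  72:5310  73:5082  74:3981  75:5316  76:14383  77:4349  78:3868  79:11422
  80:2346  81:6088  82:6017  83:635  84:6493  85:13415  86:10156  87:667
  88:5035  89:5165  90:12646  91:194  92:4565  93:1686  94:9351  95:11494
  96:6725  97:10504  98:3960  99:11060  100:13095  101:9417  102:6572  103:10773
  104:9895  105:2027  106:4346  107:6877  108:11238  109:3070  110:15228  111:14678
  112:14844  113:1536  114:6611  115:2294  116:12287  117:7934  118:8078  119:1517
  120:10349  121:6235  122:11766  123:9651
Giant step factor: 14316^(-124) ≡ 1120 (mod 15319).
Scan 5078·1120^i mod 15319 for i = 0, 1, …:
  i=0: 5078   i=1: 4011   i=2: 3853   i=3: 10721
  i=4: 12743   i=5: 10171   i=6: 9503   i=7: 11974
  i=8: 6755   i=9: 13333     …   i=75: 11620
  i=76: 8569
Match at i=76, j=26: x = 76·124 + 26 = 9450.

9450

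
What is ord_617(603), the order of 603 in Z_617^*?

308

The order of 603 must divide p − 1 = 616 = 2^3 · 7 · 11.
Divisors: 1, 2, 4, 7, 8, 11, 14, 22, 28, 44, 56, 77, 88, 154, 308, 616.
Check each in increasing order: 603^1 ≡ 603;  603^2 ≡ 196;  603^4 ≡ 162;  603^7 ≡ 329;  603^8 ≡ 330;  603^11 ≡ 236;  603^14 ≡ 266;  603^22 ≡ 166;  603^28 ≡ 418;  603^44 ≡ 408;  603^56 ≡ 113;  603^77 ≡ 423;  603^88 ≡ 491;  603^154 ≡ 616;  603^308 ≡ 1.
Smallest exponent giving 1 is 308.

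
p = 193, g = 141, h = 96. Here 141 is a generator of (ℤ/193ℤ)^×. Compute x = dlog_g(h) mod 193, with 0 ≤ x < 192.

Baby-step giant-step with m = ceil(sqrt(192)) = 14.
Baby table (141^j mod 193 for j=0..13):
  0:1  1:141  2:2  3:89  4:4  5:178  6:8  7:163
  8:16  9:133  10:32  11:73  12:64  13:146
Giant step factor: 141^(-14) ≡ 95 (mod 193).
Scan 96·95^i mod 193 for i = 0, 1, …:
  i=0: 96   i=1: 49   i=2: 23   i=3: 62
  i=4: 100   i=5: 43   i=6: 32
Match at i=6, j=10: x = 6·14 + 10 = 94.

94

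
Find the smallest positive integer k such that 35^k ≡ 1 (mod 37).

36

The order of 35 must divide p − 1 = 36 = 2^2 · 3^2.
Divisors: 1, 2, 3, 4, 6, 9, 12, 18, 36.
Check each in increasing order: 35^1 ≡ 35;  35^2 ≡ 4;  35^3 ≡ 29;  35^4 ≡ 16;  35^6 ≡ 27;  35^9 ≡ 6;  35^12 ≡ 26;  35^18 ≡ 36;  35^36 ≡ 1.
Smallest exponent giving 1 is 36.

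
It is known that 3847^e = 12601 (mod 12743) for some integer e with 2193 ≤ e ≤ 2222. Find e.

2201

Compute 3847^2193 mod 12743 = 3120, then multiply by 3847 repeatedly:
  3847^2193=3120  3847^2194=11477  3847^2195=10267  3847^2196=6592  3847^2197=854
  3847^2198=10387  3847^2199=9484  3847^2200=1739  3847^2201=12601
Found 12601 at exponent 2201.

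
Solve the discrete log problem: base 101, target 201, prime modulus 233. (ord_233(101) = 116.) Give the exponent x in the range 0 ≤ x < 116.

Baby-step giant-step with m = ceil(sqrt(116)) = 11.
Baby table (101^j mod 233 for j=0..10):
  0:1  1:101  2:182  3:208  4:38  5:110  6:159  7:215
  8:46  9:219  10:217
Giant step factor: 101^(-11) ≡ 202 (mod 233).
Scan 201·202^i mod 233 for i = 0, 1, …:
  i=0: 201   i=1: 60   i=2: 4   i=3: 109
  i=4: 116   i=5: 132   i=6: 102   i=7: 100
  i=8: 162   i=9: 104   i=10: 38
Match at i=10, j=4: x = 10·11 + 4 = 114.

114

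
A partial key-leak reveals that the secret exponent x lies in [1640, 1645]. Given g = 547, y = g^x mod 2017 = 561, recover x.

1641

Compute 547^1640 mod 2017 = 827, then multiply by 547 repeatedly:
  547^1640=827  547^1641=561
Found 561 at exponent 1641.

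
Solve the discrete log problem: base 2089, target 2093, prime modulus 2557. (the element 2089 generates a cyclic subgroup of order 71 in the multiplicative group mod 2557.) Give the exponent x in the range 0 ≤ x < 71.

24

Successive powers of 2089 modulo 2557:
  2089^0=1  2089^1=2089  2089^2=1679  2089^3=1784  2089^4=1227  2089^5=1089
  2089^6=1748  2089^7=176  2089^8=2013  2089^9=1449  2089^10=2030  2089^11=1164
  2089^12=2446  2089^13=808  2089^14=292  2089^15=1422  2089^16=1881  2089^17=1857
  2089^18=304  2089^19=920  2089^20=1573  2089^21=252  2089^22=2243  2089^23=1203
  2089^24=2093
So 2089^24 ≡ 2093 (mod 2557), giving x = 24.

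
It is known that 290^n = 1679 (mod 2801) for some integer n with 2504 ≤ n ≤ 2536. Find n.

2510

Compute 290^2504 mod 2801 = 1564, then multiply by 290 repeatedly:
  290^2504=1564  290^2505=2599  290^2506=241  290^2507=2666  290^2508=64
  290^2509=1754  290^2510=1679
Found 1679 at exponent 2510.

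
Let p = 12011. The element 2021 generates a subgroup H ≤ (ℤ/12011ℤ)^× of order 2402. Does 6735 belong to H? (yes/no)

yes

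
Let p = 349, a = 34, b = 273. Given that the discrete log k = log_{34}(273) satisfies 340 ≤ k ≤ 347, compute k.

340

Compute 34^340 mod 349 = 273, then multiply by 34 repeatedly:
  34^340=273
Found 273 at exponent 340.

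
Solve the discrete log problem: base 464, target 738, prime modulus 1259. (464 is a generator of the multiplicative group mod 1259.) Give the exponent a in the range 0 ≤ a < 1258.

Baby-step giant-step with m = ceil(sqrt(1258)) = 36.
Baby table (464^j mod 1259 for j=0..35):
  0:1  1:464  2:7  3:730  4:49  5:74  6:343  7:518
  8:1142  9:1108  10:440  11:202  12:562  13:155  14:157  15:1085
  16:1099  17:41  18:139  19:287  20:973  21:750  22:516  23:214
  24:1094  25:239  26:104  27:414  28:728  29:380  30:60  31:142
  32:420  33:994  34:422  35:663
Giant step factor: 464^(-36) ≡ 257 (mod 1259).
Scan 738·257^i mod 1259 for i = 0, 1, …:
  i=0: 738   i=1: 816   i=2: 718   i=3: 712
  i=4: 429   i=5: 720   i=6: 1226   i=7: 332
  i=8: 971   i=9: 265     …   i=26: 466
  i=27: 157
Match at i=27, j=14: a = 27·36 + 14 = 986.

986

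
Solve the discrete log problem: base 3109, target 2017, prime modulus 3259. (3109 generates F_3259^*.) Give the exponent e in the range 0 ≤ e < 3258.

800

Baby-step giant-step with m = ceil(sqrt(3258)) = 58.
Baby table (3109^j mod 3259 for j=0..57):
  0:1  1:3109  2:2946  3:1324  4:199  5:2740  6:2893  7:2756
  8:493  9:1007  10:2123  11:932  12:337  13:1594  14:2066  15:2964
  16:1883  17:1083  18:500  19:3216  20:3191  21:423  22:1730  23:1220
  24:2763  25:2702  26:2075  27:1614  28:2325  29:3222  30:2291  31:1804
  32:3156  33:2414  34:2908  35:506  36:2316  37:1313  38:1849  39:2924
  40:1365  41:567  42:2943  43:1774  44:1138  45:2027  46:2296  47:1054
  48:1591  49:2516  50:644  51:1170  52:486  53:2057  54:1055  55:1441
  56:2203  57:1968
Giant step factor: 3109^(-58) ≡ 2671 (mod 3259).
Scan 2017·2671^i mod 3259 for i = 0, 1, …:
  i=0: 2017   i=1: 280   i=2: 1569   i=3: 2984
  i=4: 2009   i=5: 1725   i=6: 2508   i=7: 1623
  i=8: 563   i=9: 1374   i=10: 320   i=11: 862
  i=12: 1548   i=13: 2296
Match at i=13, j=46: e = 13·58 + 46 = 800.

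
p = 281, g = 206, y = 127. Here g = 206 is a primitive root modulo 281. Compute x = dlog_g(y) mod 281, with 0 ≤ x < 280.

43

Baby-step giant-step with m = ceil(sqrt(280)) = 17.
Baby table (206^j mod 281 for j=0..16):
  0:1  1:206  2:5  3:187  4:25  5:92  6:125  7:179
  8:63  9:52  10:34  11:260  12:170  13:176  14:7  15:37
  16:35
Giant step factor: 206^(-17) ≡ 120 (mod 281).
Scan 127·120^i mod 281 for i = 0, 1, …:
  i=0: 127   i=1: 66   i=2: 52
Match at i=2, j=9: x = 2·17 + 9 = 43.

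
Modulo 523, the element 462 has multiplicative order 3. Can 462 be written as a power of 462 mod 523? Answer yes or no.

yes

⟨462⟩ has order 3; its elements mod 523 are {1, 60, 462}.
462 is in this set.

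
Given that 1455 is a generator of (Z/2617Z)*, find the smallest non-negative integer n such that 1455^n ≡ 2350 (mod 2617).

404

Baby-step giant-step with m = ceil(sqrt(2616)) = 52.
Baby table (1455^j mod 2617 for j=0..51):
  0:1  1:1455  2:2489  3:2184  4:682  5:467  6:1682  7:415
  8:1915  9:1837  10:878  11:394  12:147  13:1908  14:2120  15:1774
  16:808  17:607  18:1256  19:814  20:1486  21:488  22:833  23:344
  24:673  25:457  26:217  27:1695  28:1011  29:251  30:1442  31:1893
  32:1231  33:1077  34:2069  35:845  36:2102  37:1754  38:495  39:550
  40:2065  41:259  42:2614  43:869  44:384  45:1299  46:571  47:1216
  48:188  49:1372  50:2106  51:2340
Giant step factor: 1455^(-52) ≡ 2463 (mod 2617).
Scan 2350·2463^i mod 2617 for i = 0, 1, …:
  i=0: 2350   i=1: 1863   i=2: 968   i=3: 97
  i=4: 764   i=5: 109   i=6: 1533   i=7: 2065
Match at i=7, j=40: n = 7·52 + 40 = 404.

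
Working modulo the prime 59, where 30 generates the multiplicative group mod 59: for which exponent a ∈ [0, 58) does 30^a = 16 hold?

54

Baby-step giant-step with m = ceil(sqrt(58)) = 8.
Baby table (30^j mod 59 for j=0..7):
  0:1  1:30  2:15  3:37  4:48  5:24  6:12  7:6
Giant step factor: 30^(-8) ≡ 20 (mod 59).
Scan 16·20^i mod 59 for i = 0, 1, …:
  i=0: 16   i=1: 25   i=2: 28   i=3: 29
  i=4: 49   i=5: 36   i=6: 12
Match at i=6, j=6: a = 6·8 + 6 = 54.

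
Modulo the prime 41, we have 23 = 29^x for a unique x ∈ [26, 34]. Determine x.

Compute 29^26 mod 41 = 5, then multiply by 29 repeatedly:
  29^26=5  29^27=22  29^28=23
Found 23 at exponent 28.

28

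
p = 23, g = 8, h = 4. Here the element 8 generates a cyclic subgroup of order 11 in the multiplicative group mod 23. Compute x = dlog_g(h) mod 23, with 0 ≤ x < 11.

Successive powers of 8 modulo 23:
  8^0=1  8^1=8  8^2=18  8^3=6  8^4=2  8^5=16
  8^6=13  8^7=12  8^8=4
So 8^8 ≡ 4 (mod 23), giving x = 8.

8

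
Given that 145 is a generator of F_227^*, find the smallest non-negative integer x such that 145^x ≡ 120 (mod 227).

134

Baby-step giant-step with m = ceil(sqrt(226)) = 16.
Baby table (145^j mod 227 for j=0..15):
  0:1  1:145  2:141  3:15  4:132  5:72  6:225  7:164
  8:172  9:197  10:190  11:83  12:4  13:126  14:110  15:60
Giant step factor: 145^(-16) ≡ 181 (mod 227).
Scan 120·181^i mod 227 for i = 0, 1, …:
  i=0: 120   i=1: 155   i=2: 134   i=3: 192
  i=4: 21   i=5: 169   i=6: 171   i=7: 79
  i=8: 225
Match at i=8, j=6: x = 8·16 + 6 = 134.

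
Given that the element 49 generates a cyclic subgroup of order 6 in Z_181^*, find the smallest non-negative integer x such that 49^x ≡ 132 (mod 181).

4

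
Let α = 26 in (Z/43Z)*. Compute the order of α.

42

The order of 26 must divide p − 1 = 42 = 2 · 3 · 7.
Divisors: 1, 2, 3, 6, 7, 14, 21, 42.
Check each in increasing order: 26^1 ≡ 26;  26^2 ≡ 31;  26^3 ≡ 32;  26^6 ≡ 35;  26^7 ≡ 7;  26^14 ≡ 6;  26^21 ≡ 42;  26^42 ≡ 1.
Smallest exponent giving 1 is 42.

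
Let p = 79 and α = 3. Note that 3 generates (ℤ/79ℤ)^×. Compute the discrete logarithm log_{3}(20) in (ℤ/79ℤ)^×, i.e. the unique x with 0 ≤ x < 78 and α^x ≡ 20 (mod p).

70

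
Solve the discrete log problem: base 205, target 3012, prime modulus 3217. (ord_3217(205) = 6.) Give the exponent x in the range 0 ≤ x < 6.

4

Successive powers of 205 modulo 3217:
  205^0=1  205^1=205  205^2=204  205^3=3216  205^4=3012
So 205^4 ≡ 3012 (mod 3217), giving x = 4.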